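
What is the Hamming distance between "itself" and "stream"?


Comparing character by character (same length = 6):
  Pos 0: 'i' vs 's' !=
  Pos 1: 't' vs 't' =
  Pos 2: 's' vs 'r' !=
  Pos 3: 'e' vs 'e' =
  Pos 4: 'l' vs 'a' !=
  Pos 5: 'f' vs 'm' !=
Hamming distance = 4


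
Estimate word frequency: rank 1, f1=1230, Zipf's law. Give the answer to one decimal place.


Zipf's law: f(r) = f(1) / r
f(1) = 1230
f(1) = 1230 / 1
= 1230.0 occurrences


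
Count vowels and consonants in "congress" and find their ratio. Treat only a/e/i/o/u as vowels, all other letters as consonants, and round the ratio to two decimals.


Word: "congress"
Vowels (a,e,i,o,u): 2
Consonants: 6
Ratio = 2/6
= 0.33


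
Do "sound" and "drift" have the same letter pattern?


Pattern of "sound": [0, 1, 2, 3, 4]
Pattern of "drift": [0, 1, 2, 3, 4]
Patterns match
Same pattern = Yes


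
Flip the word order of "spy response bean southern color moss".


Original: "spy response bean southern color moss"
Words (1..n): spy | response | bean | southern | color | moss
Reversed (n..1): moss | color | southern | bean | response | spy
Result = "moss color southern bean response spy"


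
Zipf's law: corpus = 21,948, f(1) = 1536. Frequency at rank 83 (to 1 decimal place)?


Zipf's law: f(r) = f(1) / r
f(1) = 1536
f(83) = 1536 / 83
= 18.5 occurrences


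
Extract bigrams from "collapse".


Word: "collapse" (length 8)
Number of bigrams = 8 - 2 + 1 = 7
  Position 0: "co"
  Position 1: "ol"
  Position 2: "ll"
  Position 3: "la"
  Position 4: "ap"
  Position 5: "ps"
  Position 6: "se"
Bigrams = "co", "ol", "ll", "la", "ap", "ps", "se"


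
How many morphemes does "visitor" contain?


Word: "visitor"
Morphemes: visit | -or
Each morpheme carries meaning
= 2 morphemes


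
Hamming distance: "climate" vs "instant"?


Comparing character by character (same length = 7):
  Pos 0: 'c' vs 'i' !=
  Pos 1: 'l' vs 'n' !=
  Pos 2: 'i' vs 's' !=
  Pos 3: 'm' vs 't' !=
  Pos 4: 'a' vs 'a' =
  Pos 5: 't' vs 'n' !=
  Pos 6: 'e' vs 't' !=
Hamming distance = 6


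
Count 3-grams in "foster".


Word: "foster" (length 6)
Number of 3-grams = length - 3 + 1 = 6 - 3 + 1
= 4


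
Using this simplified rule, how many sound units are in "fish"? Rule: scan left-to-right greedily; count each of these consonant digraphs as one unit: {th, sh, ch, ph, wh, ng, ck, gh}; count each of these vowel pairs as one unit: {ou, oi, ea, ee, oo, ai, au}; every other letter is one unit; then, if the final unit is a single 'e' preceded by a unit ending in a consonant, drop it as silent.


Word: "fish" (4 letters)
Left-to-right scan:
  [1] 'f' (letter)
  [2] 'i' (letter)
  [3] 'sh' (digraph)
Units from scan: 3
Sound units = 3 units


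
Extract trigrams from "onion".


Word: "onion" (length 5)
Number of trigrams = 5 - 3 + 1 = 3
  Position 0: "oni"
  Position 1: "nio"
  Position 2: "ion"
Trigrams = "oni", "nio", "ion"


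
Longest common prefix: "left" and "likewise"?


Word 1: "left"
Word 2: "likewise"
Comparing from start:
  Pos 0: 'l' == 'l'
  Pos 1: 'e' != 'i' (stop)
LCP = "l" (length 1)


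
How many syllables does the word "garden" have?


Word: "garden"
Syllable breakdown: gar | den
Counting: 2 parts
= 2 syllables


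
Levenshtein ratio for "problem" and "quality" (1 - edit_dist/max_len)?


Word 1: "problem" (length 7)
Word 2: "quality" (length 7)
One optimal edit sequence:
  1. substitute 'p' -> 'q'  (+1)
  2. substitute 'r' -> 'u'  (+1)
  3. substitute 'o' -> 'a'  (+1)
  4. substitute 'b' -> 'l'  (+1)
  5. substitute 'l' -> 'i'  (+1)
  6. substitute 'e' -> 't'  (+1)
  7. substitute 'm' -> 'y'  (+1)
Edit distance = 7
Max length = max(7, 7) = 7
Similarity = 1 - 7/7
= 0.0000


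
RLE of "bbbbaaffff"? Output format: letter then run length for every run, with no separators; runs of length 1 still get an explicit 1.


String: "bbbbaaffff"
Scanning for consecutive runs:
  'b' x 4
  'a' x 2
  'f' x 4
RLE = "b4a2f4"


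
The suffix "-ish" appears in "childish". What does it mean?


Suffix: -ish
Example: childish (child + -ish)
Meaning = somewhat / having the qualities of


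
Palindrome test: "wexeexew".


Word: "wexeexew"
Reversed: "wexeexew"
Forward == Backward? wexeexew == wexeexew
Palindrome = Yes


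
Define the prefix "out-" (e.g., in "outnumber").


Prefix: out-
Example: outnumber (out- + number)
Meaning = surpass


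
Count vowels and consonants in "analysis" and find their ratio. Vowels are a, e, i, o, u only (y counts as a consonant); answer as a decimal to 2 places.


Word: "analysis"
Vowels (a,e,i,o,u): 3
Consonants: 5
Ratio = 3/5
= 0.60


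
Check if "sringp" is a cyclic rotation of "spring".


Word: "spring", Candidate: "sringp"
Method: check if candidate is substring of word+word
"springspring" contains "sringp"? No
Is rotation = No


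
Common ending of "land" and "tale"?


Word 1: "land"
Word 2: "tale"
Comparing from end:
  Pos -1: 'd' != 'e' (stop)
LCS = "" (length 0)


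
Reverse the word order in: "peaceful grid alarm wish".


Original: "peaceful grid alarm wish"
Words (1..n): peaceful | grid | alarm | wish
Reversed (n..1): wish | alarm | grid | peaceful
Result = "wish alarm grid peaceful"


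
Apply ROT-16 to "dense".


Word: "dense"
Shift: 16
Each letter → (letter + shift) mod 26:
  'd' (3) + 16 = 19 → 't'
  'e' (4) + 16 = 20 → 'u'
  'n' (13) + 16 = 3 → 'd'
  's' (18) + 16 = 8 → 'i'
  'e' (4) + 16 = 20 → 'u'
Result = "tudiu"


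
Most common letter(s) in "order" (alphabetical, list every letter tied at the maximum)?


Word: "order"
Letter counts:
  'd': 1
  'e': 1
  'o': 1
  'r': 2
Maximum count = 2
Most frequent = 'r' (2 times each)


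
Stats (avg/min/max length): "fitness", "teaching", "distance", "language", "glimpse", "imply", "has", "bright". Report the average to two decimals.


Lengths: "fitness"=7, "teaching"=8, "distance"=8, "language"=8, "glimpse"=7, "imply"=5, "has"=3, "bright"=6
Sum = 52, Count = 8
Average = 52/8 = 6.50
= avg=6.50, min=3, max=8


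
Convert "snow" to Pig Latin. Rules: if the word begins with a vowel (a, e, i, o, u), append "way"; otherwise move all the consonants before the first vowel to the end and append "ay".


Word: "snow"
Starts with consonant(s) → move to end, add 'ay'
Consonant cluster: "sn"
Pig Latin = "owsnay"


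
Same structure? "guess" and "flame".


Pattern of "guess": [0, 1, 2, 3, 3]
Pattern of "flame": [0, 1, 2, 3, 4]
Patterns do not match
Same pattern = No


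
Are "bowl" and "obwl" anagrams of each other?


Word 1: "bowl" → sorted: blow
Word 2: "obwl" → sorted: blow
Same letters? blow == blow
Anagram = Yes


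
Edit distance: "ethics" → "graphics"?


Word 1: "ethics" (length 6)
Word 2: "graphics" (length 8)
One optimal edit sequence (insert/delete/substitute each cost 1):
  1. insert 'g'  (+1)
  2. insert 'r'  (+1)
  3. substitute 'e' -> 'a'  (+1)
  4. substitute 't' -> 'p'  (+1)
  5. keep 'h'
  6. keep 'i'
  7. keep 'c'
  8. keep 's'
Total edit operations: 4
Edit distance = 4


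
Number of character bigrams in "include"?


Word: "include" (length 7)
Number of 2-grams = length - 2 + 1 = 7 - 2 + 1
= 6


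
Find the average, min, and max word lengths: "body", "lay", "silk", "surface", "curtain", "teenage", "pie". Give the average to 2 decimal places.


Lengths: "body"=4, "lay"=3, "silk"=4, "surface"=7, "curtain"=7, "teenage"=7, "pie"=3
Sum = 35, Count = 7
Average = 35/7 = 5.00
= avg=5.00, min=3, max=7


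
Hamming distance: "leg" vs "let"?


Comparing character by character (same length = 3):
  Pos 0: 'l' vs 'l' =
  Pos 1: 'e' vs 'e' =
  Pos 2: 'g' vs 't' !=
Hamming distance = 1


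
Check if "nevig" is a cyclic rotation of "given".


Word: "given", Candidate: "nevig"
Method: check if candidate is substring of word+word
"givengiven" contains "nevig"? No
Is rotation = No


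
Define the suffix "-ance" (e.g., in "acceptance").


Suffix: -ance
Example: acceptance = accept + -ance
Meaning = state of


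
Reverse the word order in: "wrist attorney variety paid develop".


Original: "wrist attorney variety paid develop"
Words (1..n): wrist | attorney | variety | paid | develop
Reversed (n..1): develop | paid | variety | attorney | wrist
Result = "develop paid variety attorney wrist"


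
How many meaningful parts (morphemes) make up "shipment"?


Word: "shipment"
Morphemes: ship | -ment
Each morpheme carries meaning
= 2 morphemes


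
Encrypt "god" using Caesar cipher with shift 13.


Word: "god"
Shift: 13
Each letter → (letter + shift) mod 26:
  'g' (6) + 13 = 19 → 't'
  'o' (14) + 13 = 1 → 'b'
  'd' (3) + 13 = 16 → 'q'
Result = "tbq"


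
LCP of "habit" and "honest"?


Word 1: "habit"
Word 2: "honest"
Comparing from start:
  Pos 0: 'h' == 'h'
  Pos 1: 'a' != 'o' (stop)
LCP = "h" (length 1)


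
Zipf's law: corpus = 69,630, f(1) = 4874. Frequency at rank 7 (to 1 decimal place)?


Zipf's law: f(r) = f(1) / r
f(1) = 4874
f(7) = 4874 / 7
= 696.3 occurrences


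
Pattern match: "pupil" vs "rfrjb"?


Pattern of "pupil": [0, 1, 0, 2, 3]
Pattern of "rfrjb": [0, 1, 0, 2, 3]
Patterns match
Same pattern = Yes


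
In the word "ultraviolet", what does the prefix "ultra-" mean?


Prefix: ultra-
Example: ultraviolet (ultra- + violet)
Meaning = beyond


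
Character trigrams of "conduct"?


Word: "conduct" (length 7)
Number of trigrams = 7 - 3 + 1 = 5
  Position 0: "con"
  Position 1: "ond"
  Position 2: "ndu"
  Position 3: "duc"
  Position 4: "uct"
Trigrams = "con", "ond", "ndu", "duc", "uct"


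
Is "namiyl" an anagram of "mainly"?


Word 1: "mainly" → sorted: ailmny
Word 2: "namiyl" → sorted: ailmny
Same letters? ailmny == ailmny
Anagram = Yes


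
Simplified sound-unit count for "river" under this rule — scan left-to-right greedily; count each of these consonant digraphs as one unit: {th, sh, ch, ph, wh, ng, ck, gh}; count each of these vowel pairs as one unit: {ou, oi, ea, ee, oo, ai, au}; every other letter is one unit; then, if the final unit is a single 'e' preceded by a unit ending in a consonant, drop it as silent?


Word: "river" (5 letters)
Left-to-right scan:
  1. 'r' (letter)
  2. 'i' (letter)
  3. 'v' (letter)
  4. 'e' (letter)
  5. 'r' (letter)
Units from scan: 5
Sound units = 5 units


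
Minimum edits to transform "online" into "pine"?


Word 1: "online" (length 6)
Word 2: "pine" (length 4)
One optimal edit sequence (insert/delete/substitute each cost 1):
  1. delete 'o'  (+1)
  2. delete 'n'  (+1)
  3. substitute 'l' -> 'p'  (+1)
  4. keep 'i'
  5. keep 'n'
  6. keep 'e'
Total edit operations: 3
Edit distance = 3


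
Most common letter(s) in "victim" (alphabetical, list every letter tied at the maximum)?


Word: "victim"
Letter counts:
  'c': 1
  'i': 2
  'm': 1
  't': 1
  'v': 1
Maximum count = 2
Most frequent = 'i' (2 times each)


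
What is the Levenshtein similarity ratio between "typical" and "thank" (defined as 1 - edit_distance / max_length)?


Word 1: "typical" (length 7)
Word 2: "thank" (length 5)
One optimal edit sequence:
  1. keep 't'
  2. delete 'y'  (+1)
  3. delete 'p'  (+1)
  4. substitute 'i' -> 'h'  (+1)
  5. substitute 'c' -> 'a'  (+1)
  6. substitute 'a' -> 'n'  (+1)
  7. substitute 'l' -> 'k'  (+1)
Edit distance = 6
Max length = max(7, 5) = 7
Similarity = 1 - 6/7
= 0.1429


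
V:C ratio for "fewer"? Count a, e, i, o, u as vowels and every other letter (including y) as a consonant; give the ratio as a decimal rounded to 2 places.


Word: "fewer"
Vowels (a,e,i,o,u): 2
Consonants: 3
Ratio = 2/3
= 0.67


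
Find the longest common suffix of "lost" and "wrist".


Word 1: "lost"
Word 2: "wrist"
Comparing from end:
  Pos -1: 't' == 't'
  Pos -2: 's' == 's'
  Pos -3: 'o' != 'i' (stop)
LCS = "st" (length 2)


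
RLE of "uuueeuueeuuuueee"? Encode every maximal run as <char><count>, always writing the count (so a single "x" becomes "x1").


String: "uuueeuueeuuuueee"
Scanning for consecutive runs:
  'u' x 3
  'e' x 2
  'u' x 2
  'e' x 2
  'u' x 4
  'e' x 3
RLE = "u3e2u2e2u4e3"


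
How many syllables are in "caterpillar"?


Word: "caterpillar"
Syllable breakdown: cat · er · pil · lar
Counting: 4 parts
= 4 syllables


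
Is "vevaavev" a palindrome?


Word: "vevaavev"
Reversed: "vevaavev"
Forward == Backward? vevaavev == vevaavev
Palindrome = Yes


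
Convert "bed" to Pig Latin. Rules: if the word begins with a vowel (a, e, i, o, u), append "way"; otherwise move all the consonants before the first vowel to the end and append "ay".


Word: "bed"
Starts with consonant(s) → move to end, add 'ay'
Consonant cluster: "b"
Pig Latin = "edbay"


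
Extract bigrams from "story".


Word: "story" (length 5)
Number of bigrams = 5 - 2 + 1 = 4
  Position 0: "st"
  Position 1: "to"
  Position 2: "or"
  Position 3: "ry"
Bigrams = "st", "to", "or", "ry"


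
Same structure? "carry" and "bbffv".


Pattern of "carry": [0, 1, 2, 2, 3]
Pattern of "bbffv": [0, 0, 1, 1, 2]
Patterns do not match
Same pattern = No


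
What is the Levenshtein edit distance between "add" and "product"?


Word 1: "add" (length 3)
Word 2: "product" (length 7)
One optimal edit sequence (insert/delete/substitute each cost 1):
  1. insert 'p'  (+1)
  2. insert 'r'  (+1)
  3. substitute 'a' -> 'o'  (+1)
  4. keep 'd'
  5. insert 'u'  (+1)
  6. insert 'c'  (+1)
  7. substitute 'd' -> 't'  (+1)
Total edit operations: 6
Edit distance = 6


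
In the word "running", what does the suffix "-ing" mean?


Suffix: -ing
Example: running (run + -ing, with a spelling change)
Meaning = present participle


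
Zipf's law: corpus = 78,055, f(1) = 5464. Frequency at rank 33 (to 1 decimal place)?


Zipf's law: f(r) = f(1) / r
f(1) = 5464
f(33) = 5464 / 33
= 165.6 occurrences


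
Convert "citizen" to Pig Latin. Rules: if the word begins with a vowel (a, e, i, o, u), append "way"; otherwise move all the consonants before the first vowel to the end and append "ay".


Word: "citizen"
Starts with consonant(s) → move to end, add 'ay'
Consonant cluster: "c"
Pig Latin = "itizencay"


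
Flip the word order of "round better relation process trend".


Original: "round better relation process trend"
Words (1..n): round | better | relation | process | trend
Reversed (n..1): trend | process | relation | better | round
Result = "trend process relation better round"


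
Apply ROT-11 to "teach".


Word: "teach"
Shift: 11
Each letter → (letter + shift) mod 26:
  't' (19) + 11 = 4 → 'e'
  'e' (4) + 11 = 15 → 'p'
  'a' (0) + 11 = 11 → 'l'
  'c' (2) + 11 = 13 → 'n'
  'h' (7) + 11 = 18 → 's'
Result = "eplns"


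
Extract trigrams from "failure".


Word: "failure" (length 7)
Number of trigrams = 7 - 3 + 1 = 5
  Position 0: "fai"
  Position 1: "ail"
  Position 2: "ilu"
  Position 3: "lur"
  Position 4: "ure"
Trigrams = "fai", "ail", "ilu", "lur", "ure"


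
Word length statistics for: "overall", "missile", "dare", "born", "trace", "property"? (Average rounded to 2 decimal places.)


Lengths: "overall"=7, "missile"=7, "dare"=4, "born"=4, "trace"=5, "property"=8
Sum = 35, Count = 6
Average = 35/6 = 5.83
= avg=5.83, min=4, max=8


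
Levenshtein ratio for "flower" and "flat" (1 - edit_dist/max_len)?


Word 1: "flower" (length 6)
Word 2: "flat" (length 4)
One optimal edit sequence:
  1. keep 'f'
  2. keep 'l'
  3. delete 'o'  (+1)
  4. delete 'w'  (+1)
  5. substitute 'e' -> 'a'  (+1)
  6. substitute 'r' -> 't'  (+1)
Edit distance = 4
Max length = max(6, 4) = 6
Similarity = 1 - 4/6
= 0.3333


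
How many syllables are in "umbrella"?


Word: "umbrella"
Syllable breakdown: um-brel-la
Counting: 3 parts
= 3 syllables


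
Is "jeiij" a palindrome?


Word: "jeiij"
Reversed: "jiiej"
Forward == Backward? jeiij != jiiej
Palindrome = No


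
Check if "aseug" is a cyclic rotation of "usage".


Word: "usage", Candidate: "aseug"
Method: check if candidate is substring of word+word
"usageusage" contains "aseug"? No
Is rotation = No


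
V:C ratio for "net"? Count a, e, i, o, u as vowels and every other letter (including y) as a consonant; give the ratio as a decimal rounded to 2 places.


Word: "net"
Vowels (a,e,i,o,u): 1
Consonants: 2
Ratio = 1/2
= 0.50


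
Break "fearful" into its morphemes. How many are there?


Word: "fearful"
Morphemes: fear + -ful
Each morpheme carries meaning
= 2 morphemes


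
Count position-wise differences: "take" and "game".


Comparing character by character (same length = 4):
  Pos 0: 't' vs 'g' !=
  Pos 1: 'a' vs 'a' =
  Pos 2: 'k' vs 'm' !=
  Pos 3: 'e' vs 'e' =
Hamming distance = 2


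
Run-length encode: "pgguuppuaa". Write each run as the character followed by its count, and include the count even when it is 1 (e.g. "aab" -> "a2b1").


String: "pgguuppuaa"
Scanning for consecutive runs:
  'p' x 1
  'g' x 2
  'u' x 2
  'p' x 2
  'u' x 1
  'a' x 2
RLE = "p1g2u2p2u1a2"


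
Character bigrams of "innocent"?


Word: "innocent" (length 8)
Number of bigrams = 8 - 2 + 1 = 7
  Position 0: "in"
  Position 1: "nn"
  Position 2: "no"
  Position 3: "oc"
  Position 4: "ce"
  Position 5: "en"
  Position 6: "nt"
Bigrams = "in", "nn", "no", "oc", "ce", "en", "nt"


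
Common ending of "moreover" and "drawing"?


Word 1: "moreover"
Word 2: "drawing"
Comparing from end:
  Pos -1: 'r' != 'g' (stop)
LCS = "" (length 0)


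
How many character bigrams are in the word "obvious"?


Word: "obvious" (length 7)
Number of 2-grams = length - 2 + 1 = 7 - 2 + 1
= 6


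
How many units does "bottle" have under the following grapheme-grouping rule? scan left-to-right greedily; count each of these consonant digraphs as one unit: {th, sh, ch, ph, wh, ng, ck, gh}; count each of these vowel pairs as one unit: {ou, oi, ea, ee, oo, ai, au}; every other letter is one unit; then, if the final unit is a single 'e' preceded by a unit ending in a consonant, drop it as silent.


Word: "bottle" (6 letters)
Left-to-right scan:
  1. 'b' (letter)
  2. 'o' (letter)
  3. 't' (letter)
  4. 't' (letter)
  5. 'l' (letter)
  6. 'e' (letter)
Units from scan: 6
Final unit is 'e' after a consonant -> drop as silent (-1)
Sound units = 5 units


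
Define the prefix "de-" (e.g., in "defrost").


Prefix: de-
Example: defrost (de- + frost)
Meaning = remove / reverse


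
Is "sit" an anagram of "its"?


Word 1: "its" → sorted: ist
Word 2: "sit" → sorted: ist
Same letters? ist == ist
Anagram = Yes


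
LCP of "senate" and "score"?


Word 1: "senate"
Word 2: "score"
Comparing from start:
  Pos 0: 's' == 's'
  Pos 1: 'e' != 'c' (stop)
LCP = "s" (length 1)


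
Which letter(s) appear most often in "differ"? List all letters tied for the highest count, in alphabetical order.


Word: "differ"
Letter counts:
  'd': 1
  'e': 1
  'f': 2
  'i': 1
  'r': 1
Maximum count = 2
Most frequent = 'f' (2 times each)


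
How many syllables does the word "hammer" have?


Word: "hammer"
Syllable breakdown: ham / mer
Counting: 2 parts
= 2 syllables


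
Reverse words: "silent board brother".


Original: "silent board brother"
Words (1..n): silent | board | brother
Reversed (n..1): brother | board | silent
Result = "brother board silent"


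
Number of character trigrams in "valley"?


Word: "valley" (length 6)
Number of 3-grams = length - 3 + 1 = 6 - 3 + 1
= 4


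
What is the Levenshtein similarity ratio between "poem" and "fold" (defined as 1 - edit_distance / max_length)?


Word 1: "poem" (length 4)
Word 2: "fold" (length 4)
One optimal edit sequence:
  1. substitute 'p' -> 'f'  (+1)
  2. keep 'o'
  3. substitute 'e' -> 'l'  (+1)
  4. substitute 'm' -> 'd'  (+1)
Edit distance = 3
Max length = max(4, 4) = 4
Similarity = 1 - 3/4
= 0.2500


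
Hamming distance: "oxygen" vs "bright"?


Comparing character by character (same length = 6):
  Pos 0: 'o' vs 'b' !=
  Pos 1: 'x' vs 'r' !=
  Pos 2: 'y' vs 'i' !=
  Pos 3: 'g' vs 'g' =
  Pos 4: 'e' vs 'h' !=
  Pos 5: 'n' vs 't' !=
Hamming distance = 5


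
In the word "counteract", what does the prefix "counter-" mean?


Prefix: counter-
Example: counteract (counter- + act)
Meaning = against / opposite


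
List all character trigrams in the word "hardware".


Word: "hardware" (length 8)
Number of trigrams = 8 - 3 + 1 = 6
  Position 0: "har"
  Position 1: "ard"
  Position 2: "rdw"
  Position 3: "dwa"
  Position 4: "war"
  Position 5: "are"
Trigrams = "har", "ard", "rdw", "dwa", "war", "are"


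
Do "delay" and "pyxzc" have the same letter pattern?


Pattern of "delay": [0, 1, 2, 3, 4]
Pattern of "pyxzc": [0, 1, 2, 3, 4]
Patterns match
Same pattern = Yes


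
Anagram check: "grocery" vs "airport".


Word 1: "grocery" → sorted: cegorry
Word 2: "airport" → sorted: aioprrt
Same letters? cegorry != aioprrt
Anagram = No


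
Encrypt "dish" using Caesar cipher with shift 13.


Word: "dish"
Shift: 13
Each letter → (letter + shift) mod 26:
  'd' (3) + 13 = 16 → 'q'
  'i' (8) + 13 = 21 → 'v'
  's' (18) + 13 = 5 → 'f'
  'h' (7) + 13 = 20 → 'u'
Result = "qvfu"


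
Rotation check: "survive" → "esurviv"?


Word: "survive", Candidate: "esurviv"
Method: check if candidate is substring of word+word
"survivesurvive" contains "esurviv"? Yes
Is rotation = Yes


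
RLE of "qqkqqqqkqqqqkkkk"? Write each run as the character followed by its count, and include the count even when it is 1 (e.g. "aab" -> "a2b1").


String: "qqkqqqqkqqqqkkkk"
Scanning for consecutive runs:
  'q' x 2
  'k' x 1
  'q' x 4
  'k' x 1
  'q' x 4
  'k' x 4
RLE = "q2k1q4k1q4k4"


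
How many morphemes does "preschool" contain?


Word: "preschool"
Morphemes: pre- / school
Each morpheme carries meaning
= 2 morphemes


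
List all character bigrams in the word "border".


Word: "border" (length 6)
Number of bigrams = 6 - 2 + 1 = 5
  Position 0: "bo"
  Position 1: "or"
  Position 2: "rd"
  Position 3: "de"
  Position 4: "er"
Bigrams = "bo", "or", "rd", "de", "er"


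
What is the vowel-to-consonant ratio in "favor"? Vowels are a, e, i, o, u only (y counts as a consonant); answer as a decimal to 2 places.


Word: "favor"
Vowels (a,e,i,o,u): 2
Consonants: 3
Ratio = 2/3
= 0.67


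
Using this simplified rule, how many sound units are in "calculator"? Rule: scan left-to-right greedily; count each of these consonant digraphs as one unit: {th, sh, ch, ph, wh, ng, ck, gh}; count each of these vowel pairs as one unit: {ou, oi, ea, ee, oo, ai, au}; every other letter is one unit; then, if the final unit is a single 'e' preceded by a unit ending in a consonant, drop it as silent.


Word: "calculator" (10 letters)
Left-to-right scan:
  (1) 'c' (letter)
  (2) 'a' (letter)
  (3) 'l' (letter)
  (4) 'c' (letter)
  (5) 'u' (letter)
  (6) 'l' (letter)
  (7) 'a' (letter)
  (8) 't' (letter)
  (9) 'o' (letter)
  (10) 'r' (letter)
Units from scan: 10
Sound units = 10 units


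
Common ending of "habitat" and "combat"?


Word 1: "habitat"
Word 2: "combat"
Comparing from end:
  Pos -1: 't' == 't'
  Pos -2: 'a' == 'a'
  Pos -3: 't' != 'b' (stop)
LCS = "at" (length 2)


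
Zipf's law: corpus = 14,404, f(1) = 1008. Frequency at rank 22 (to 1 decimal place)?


Zipf's law: f(r) = f(1) / r
f(1) = 1008
f(22) = 1008 / 22
= 45.8 occurrences


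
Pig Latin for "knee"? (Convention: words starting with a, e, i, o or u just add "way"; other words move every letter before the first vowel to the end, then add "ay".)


Word: "knee"
Starts with consonant(s) → move to end, add 'ay'
Consonant cluster: "kn"
Pig Latin = "eeknay"


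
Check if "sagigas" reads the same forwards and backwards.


Word: "sagigas"
Reversed: "sagigas"
Forward == Backward? sagigas == sagigas
Palindrome = Yes


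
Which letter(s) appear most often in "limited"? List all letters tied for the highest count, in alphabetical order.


Word: "limited"
Letter counts:
  'd': 1
  'e': 1
  'i': 2
  'l': 1
  'm': 1
  't': 1
Maximum count = 2
Most frequent = 'i' (2 times each)


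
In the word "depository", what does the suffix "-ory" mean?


Suffix: -ory
Example: depository (deposit + -ory)
Meaning = relating to / place for


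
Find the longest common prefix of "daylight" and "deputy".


Word 1: "daylight"
Word 2: "deputy"
Comparing from start:
  Pos 0: 'd' == 'd'
  Pos 1: 'a' != 'e' (stop)
LCP = "d" (length 1)


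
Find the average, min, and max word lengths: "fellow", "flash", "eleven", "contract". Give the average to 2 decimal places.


Lengths: "fellow"=6, "flash"=5, "eleven"=6, "contract"=8
Sum = 25, Count = 4
Average = 25/4 = 6.25
= avg=6.25, min=5, max=8


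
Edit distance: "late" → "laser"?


Word 1: "late" (length 4)
Word 2: "laser" (length 5)
One optimal edit sequence (insert/delete/substitute each cost 1):
  1. keep 'l'
  2. keep 'a'
  3. substitute 't' -> 's'  (+1)
  4. keep 'e'
  5. insert 'r'  (+1)
Total edit operations: 2
Edit distance = 2


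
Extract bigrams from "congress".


Word: "congress" (length 8)
Number of bigrams = 8 - 2 + 1 = 7
  Position 0: "co"
  Position 1: "on"
  Position 2: "ng"
  Position 3: "gr"
  Position 4: "re"
  Position 5: "es"
  Position 6: "ss"
Bigrams = "co", "on", "ng", "gr", "re", "es", "ss"


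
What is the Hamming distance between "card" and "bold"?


Comparing character by character (same length = 4):
  Pos 0: 'c' vs 'b' !=
  Pos 1: 'a' vs 'o' !=
  Pos 2: 'r' vs 'l' !=
  Pos 3: 'd' vs 'd' =
Hamming distance = 3


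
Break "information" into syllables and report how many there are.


Word: "information"
Syllable breakdown: in-for-ma-tion
Counting: 4 parts
= 4 syllables


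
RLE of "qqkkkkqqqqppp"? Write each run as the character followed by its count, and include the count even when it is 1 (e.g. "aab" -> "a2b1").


String: "qqkkkkqqqqppp"
Scanning for consecutive runs:
  'q' x 2
  'k' x 4
  'q' x 4
  'p' x 3
RLE = "q2k4q4p3"


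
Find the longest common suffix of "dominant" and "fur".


Word 1: "dominant"
Word 2: "fur"
Comparing from end:
  Pos -1: 't' != 'r' (stop)
LCS = "" (length 0)


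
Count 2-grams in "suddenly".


Word: "suddenly" (length 8)
Number of 2-grams = length - 2 + 1 = 8 - 2 + 1
= 7


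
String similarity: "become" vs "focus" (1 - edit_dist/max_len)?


Word 1: "become" (length 6)
Word 2: "focus" (length 5)
One optimal edit sequence:
  1. substitute 'b' -> 'f'  (+1)
  2. substitute 'e' -> 'o'  (+1)
  3. keep 'c'
  4. delete 'o'  (+1)
  5. substitute 'm' -> 'u'  (+1)
  6. substitute 'e' -> 's'  (+1)
Edit distance = 5
Max length = max(6, 5) = 6
Similarity = 1 - 5/6
= 0.1667


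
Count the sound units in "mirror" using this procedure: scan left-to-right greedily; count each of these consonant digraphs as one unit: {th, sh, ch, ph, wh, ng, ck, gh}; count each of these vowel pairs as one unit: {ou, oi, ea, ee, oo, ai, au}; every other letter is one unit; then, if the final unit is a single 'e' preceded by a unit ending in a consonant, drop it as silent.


Word: "mirror" (6 letters)
Left-to-right scan:
  (1) 'm' (letter)
  (2) 'i' (letter)
  (3) 'r' (letter)
  (4) 'r' (letter)
  (5) 'o' (letter)
  (6) 'r' (letter)
Units from scan: 6
Sound units = 6 units


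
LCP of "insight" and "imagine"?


Word 1: "insight"
Word 2: "imagine"
Comparing from start:
  Pos 0: 'i' == 'i'
  Pos 1: 'n' != 'm' (stop)
LCP = "i" (length 1)


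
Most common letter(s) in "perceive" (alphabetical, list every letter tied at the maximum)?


Word: "perceive"
Letter counts:
  'c': 1
  'e': 3
  'i': 1
  'p': 1
  'r': 1
  'v': 1
Maximum count = 3
Most frequent = 'e' (3 times each)


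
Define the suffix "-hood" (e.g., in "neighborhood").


Suffix: -hood
Example: neighborhood (neighbor + -hood)
Meaning = state / condition


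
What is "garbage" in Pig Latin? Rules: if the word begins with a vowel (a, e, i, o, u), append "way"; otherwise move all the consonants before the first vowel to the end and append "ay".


Word: "garbage"
Starts with consonant(s) → move to end, add 'ay'
Consonant cluster: "g"
Pig Latin = "arbagegay"


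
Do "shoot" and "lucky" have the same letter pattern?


Pattern of "shoot": [0, 1, 2, 2, 3]
Pattern of "lucky": [0, 1, 2, 3, 4]
Patterns do not match
Same pattern = No


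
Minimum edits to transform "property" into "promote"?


Word 1: "property" (length 8)
Word 2: "promote" (length 7)
One optimal edit sequence (insert/delete/substitute each cost 1):
  1. keep 'p'
  2. keep 'r'
  3. keep 'o'
  4. delete 'p'  (+1)
  5. substitute 'e' -> 'm'  (+1)
  6. substitute 'r' -> 'o'  (+1)
  7. keep 't'
  8. substitute 'y' -> 'e'  (+1)
Total edit operations: 4
Edit distance = 4


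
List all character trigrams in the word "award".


Word: "award" (length 5)
Number of trigrams = 5 - 3 + 1 = 3
  Position 0: "awa"
  Position 1: "war"
  Position 2: "ard"
Trigrams = "awa", "war", "ard"


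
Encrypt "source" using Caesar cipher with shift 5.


Word: "source"
Shift: 5
Each letter → (letter + shift) mod 26:
  's' (18) + 5 = 23 → 'x'
  'o' (14) + 5 = 19 → 't'
  'u' (20) + 5 = 25 → 'z'
  'r' (17) + 5 = 22 → 'w'
  'c' (2) + 5 = 7 → 'h'
  'e' (4) + 5 = 9 → 'j'
Result = "xtzwhj"


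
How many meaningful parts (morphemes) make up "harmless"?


Word: "harmless"
Morphemes: harm + -less
Each morpheme carries meaning
= 2 morphemes


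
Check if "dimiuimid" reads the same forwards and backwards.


Word: "dimiuimid"
Reversed: "dimiuimid"
Forward == Backward? dimiuimid == dimiuimid
Palindrome = Yes


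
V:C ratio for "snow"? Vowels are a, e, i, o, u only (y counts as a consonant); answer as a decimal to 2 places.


Word: "snow"
Vowels (a,e,i,o,u): 1
Consonants: 3
Ratio = 1/3
= 0.33


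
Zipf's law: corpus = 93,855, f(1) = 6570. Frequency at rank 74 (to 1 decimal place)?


Zipf's law: f(r) = f(1) / r
f(1) = 6570
f(74) = 6570 / 74
= 88.8 occurrences


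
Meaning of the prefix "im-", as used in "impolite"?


Prefix: im-
As in: impolite -> im- + polite
Meaning = not / into


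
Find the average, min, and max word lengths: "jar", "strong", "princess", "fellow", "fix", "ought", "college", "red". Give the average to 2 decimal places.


Lengths: "jar"=3, "strong"=6, "princess"=8, "fellow"=6, "fix"=3, "ought"=5, "college"=7, "red"=3
Sum = 41, Count = 8
Average = 41/8 = 5.13
= avg=5.13, min=3, max=8


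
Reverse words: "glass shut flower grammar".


Original: "glass shut flower grammar"
Words (1..n): glass | shut | flower | grammar
Reversed (n..1): grammar | flower | shut | glass
Result = "grammar flower shut glass"


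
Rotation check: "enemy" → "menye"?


Word: "enemy", Candidate: "menye"
Method: check if candidate is substring of word+word
"enemyenemy" contains "menye"? No
Is rotation = No


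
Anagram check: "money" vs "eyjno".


Word 1: "money" → sorted: emnoy
Word 2: "eyjno" → sorted: ejnoy
Same letters? emnoy != ejnoy
Anagram = No


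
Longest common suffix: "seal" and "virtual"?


Word 1: "seal"
Word 2: "virtual"
Comparing from end:
  Pos -1: 'l' == 'l'
  Pos -2: 'a' == 'a'
  Pos -3: 'e' != 'u' (stop)
LCS = "al" (length 2)


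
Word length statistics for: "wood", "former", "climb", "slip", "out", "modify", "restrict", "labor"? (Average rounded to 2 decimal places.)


Lengths: "wood"=4, "former"=6, "climb"=5, "slip"=4, "out"=3, "modify"=6, "restrict"=8, "labor"=5
Sum = 41, Count = 8
Average = 41/8 = 5.13
= avg=5.13, min=3, max=8


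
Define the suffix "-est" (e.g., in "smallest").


Suffix: -est
Example: smallest = small + -est
Meaning = most


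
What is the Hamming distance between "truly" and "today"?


Comparing character by character (same length = 5):
  Pos 0: 't' vs 't' =
  Pos 1: 'r' vs 'o' !=
  Pos 2: 'u' vs 'd' !=
  Pos 3: 'l' vs 'a' !=
  Pos 4: 'y' vs 'y' =
Hamming distance = 3


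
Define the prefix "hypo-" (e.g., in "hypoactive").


Prefix: hypo-
As in: hypoactive -> hypo- + active
Meaning = under / below normal


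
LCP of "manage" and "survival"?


Word 1: "manage"
Word 2: "survival"
Comparing from start:
  Pos 0: 'm' != 's' (stop)
LCP = "" (length 0)


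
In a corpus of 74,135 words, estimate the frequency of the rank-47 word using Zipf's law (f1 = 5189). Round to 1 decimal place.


Zipf's law: f(r) = f(1) / r
f(1) = 5189
f(47) = 5189 / 47
= 110.4 occurrences


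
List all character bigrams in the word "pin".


Word: "pin" (length 3)
Number of bigrams = 3 - 2 + 1 = 2
  Position 0: "pi"
  Position 1: "in"
Bigrams = "pi", "in"


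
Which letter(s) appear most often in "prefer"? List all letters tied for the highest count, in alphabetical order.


Word: "prefer"
Letter counts:
  'e': 2
  'f': 1
  'p': 1
  'r': 2
Maximum count = 2
Most frequent = 'e', 'r' (2 times each)


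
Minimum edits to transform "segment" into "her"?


Word 1: "segment" (length 7)
Word 2: "her" (length 3)
One optimal edit sequence (insert/delete/substitute each cost 1):
  1. delete 's'  (+1)
  2. delete 'e'  (+1)
  3. delete 'g'  (+1)
  4. substitute 'm' -> 'h'  (+1)
  5. keep 'e'
  6. delete 'n'  (+1)
  7. substitute 't' -> 'r'  (+1)
Total edit operations: 6
Edit distance = 6


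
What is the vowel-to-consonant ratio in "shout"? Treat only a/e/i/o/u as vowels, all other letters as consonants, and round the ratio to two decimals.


Word: "shout"
Vowels (a,e,i,o,u): 2
Consonants: 3
Ratio = 2/3
= 0.67


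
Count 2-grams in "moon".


Word: "moon" (length 4)
Number of 2-grams = length - 2 + 1 = 4 - 2 + 1
= 3


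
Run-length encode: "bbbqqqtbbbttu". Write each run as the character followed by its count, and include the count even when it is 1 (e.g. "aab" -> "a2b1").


String: "bbbqqqtbbbttu"
Scanning for consecutive runs:
  'b' x 3
  'q' x 3
  't' x 1
  'b' x 3
  't' x 2
  'u' x 1
RLE = "b3q3t1b3t2u1"


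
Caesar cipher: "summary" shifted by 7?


Word: "summary"
Shift: 7
Each letter → (letter + shift) mod 26:
  's' (18) + 7 = 25 → 'z'
  'u' (20) + 7 = 1 → 'b'
  'm' (12) + 7 = 19 → 't'
  'm' (12) + 7 = 19 → 't'
  'a' (0) + 7 = 7 → 'h'
  'r' (17) + 7 = 24 → 'y'
  'y' (24) + 7 = 5 → 'f'
Result = "zbtthyf"


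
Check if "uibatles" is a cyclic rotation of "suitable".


Word: "suitable", Candidate: "uibatles"
Method: check if candidate is substring of word+word
"suitablesuitable" contains "uibatles"? No
Is rotation = No


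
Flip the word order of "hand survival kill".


Original: "hand survival kill"
Words (1..n): hand | survival | kill
Reversed (n..1): kill | survival | hand
Result = "kill survival hand"


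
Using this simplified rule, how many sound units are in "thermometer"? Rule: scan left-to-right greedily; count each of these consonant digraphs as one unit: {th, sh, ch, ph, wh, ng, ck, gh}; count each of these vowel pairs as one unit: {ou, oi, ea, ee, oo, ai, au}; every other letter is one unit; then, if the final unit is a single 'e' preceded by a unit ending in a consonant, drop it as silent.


Word: "thermometer" (11 letters)
Left-to-right scan:
  [1] 'th' (digraph)
  [2] 'e' (letter)
  [3] 'r' (letter)
  [4] 'm' (letter)
  [5] 'o' (letter)
  [6] 'm' (letter)
  [7] 'e' (letter)
  [8] 't' (letter)
  [9] 'e' (letter)
  [10] 'r' (letter)
Units from scan: 10
Sound units = 10 units


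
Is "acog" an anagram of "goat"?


Word 1: "goat" → sorted: agot
Word 2: "acog" → sorted: acgo
Same letters? agot != acgo
Anagram = No


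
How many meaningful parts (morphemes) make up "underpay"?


Word: "underpay"
Morphemes: under- | pay
Each morpheme carries meaning
= 2 morphemes


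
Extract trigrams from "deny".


Word: "deny" (length 4)
Number of trigrams = 4 - 3 + 1 = 2
  Position 0: "den"
  Position 1: "eny"
Trigrams = "den", "eny"


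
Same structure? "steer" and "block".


Pattern of "steer": [0, 1, 2, 2, 3]
Pattern of "block": [0, 1, 2, 3, 4]
Patterns do not match
Same pattern = No


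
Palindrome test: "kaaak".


Word: "kaaak"
Reversed: "kaaak"
Forward == Backward? kaaak == kaaak
Palindrome = Yes


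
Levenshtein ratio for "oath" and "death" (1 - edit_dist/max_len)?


Word 1: "oath" (length 4)
Word 2: "death" (length 5)
One optimal edit sequence:
  1. insert 'd'  (+1)
  2. substitute 'o' -> 'e'  (+1)
  3. keep 'a'
  4. keep 't'
  5. keep 'h'
Edit distance = 2
Max length = max(4, 5) = 5
Similarity = 1 - 2/5
= 0.6000


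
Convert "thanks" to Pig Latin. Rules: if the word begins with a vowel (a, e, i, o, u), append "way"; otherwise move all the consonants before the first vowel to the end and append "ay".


Word: "thanks"
Starts with consonant(s) → move to end, add 'ay'
Consonant cluster: "th"
Pig Latin = "anksthay"


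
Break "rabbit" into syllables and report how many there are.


Word: "rabbit"
Syllable breakdown: rab-bit
Counting: 2 parts
= 2 syllables


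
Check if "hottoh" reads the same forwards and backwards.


Word: "hottoh"
Reversed: "hottoh"
Forward == Backward? hottoh == hottoh
Palindrome = Yes


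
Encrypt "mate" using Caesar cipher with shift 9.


Word: "mate"
Shift: 9
Each letter → (letter + shift) mod 26:
  'm' (12) + 9 = 21 → 'v'
  'a' (0) + 9 = 9 → 'j'
  't' (19) + 9 = 2 → 'c'
  'e' (4) + 9 = 13 → 'n'
Result = "vjcn"


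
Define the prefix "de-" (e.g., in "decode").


Prefix: de-
Example: decode (de- + code)
Meaning = remove / reverse


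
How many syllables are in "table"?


Word: "table"
Syllable breakdown: ta / ble
Counting: 2 parts
= 2 syllables


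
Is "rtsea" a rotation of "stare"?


Word: "stare", Candidate: "rtsea"
Method: check if candidate is substring of word+word
"starestare" contains "rtsea"? No
Is rotation = No


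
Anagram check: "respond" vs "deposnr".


Word 1: "respond" → sorted: denoprs
Word 2: "deposnr" → sorted: denoprs
Same letters? denoprs == denoprs
Anagram = Yes


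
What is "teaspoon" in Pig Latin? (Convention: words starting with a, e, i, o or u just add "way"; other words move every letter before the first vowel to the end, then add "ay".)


Word: "teaspoon"
Starts with consonant(s) → move to end, add 'ay'
Consonant cluster: "t"
Pig Latin = "easpoontay"


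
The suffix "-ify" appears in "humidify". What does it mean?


Suffix: -ify
Example: humidify = humid + -ify
Meaning = to make


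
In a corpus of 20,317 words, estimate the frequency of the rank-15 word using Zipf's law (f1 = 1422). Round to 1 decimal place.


Zipf's law: f(r) = f(1) / r
f(1) = 1422
f(15) = 1422 / 15
= 94.8 occurrences


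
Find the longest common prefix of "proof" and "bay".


Word 1: "proof"
Word 2: "bay"
Comparing from start:
  Pos 0: 'p' != 'b' (stop)
LCP = "" (length 0)


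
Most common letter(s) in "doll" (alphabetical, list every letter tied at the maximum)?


Word: "doll"
Letter counts:
  'd': 1
  'l': 2
  'o': 1
Maximum count = 2
Most frequent = 'l' (2 times each)


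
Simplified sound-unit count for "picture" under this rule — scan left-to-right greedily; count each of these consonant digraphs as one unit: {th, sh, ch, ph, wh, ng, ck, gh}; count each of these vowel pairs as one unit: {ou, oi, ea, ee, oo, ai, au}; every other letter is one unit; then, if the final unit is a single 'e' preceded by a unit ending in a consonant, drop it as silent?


Word: "picture" (7 letters)
Left-to-right scan:
  [1] 'p' (letter)
  [2] 'i' (letter)
  [3] 'c' (letter)
  [4] 't' (letter)
  [5] 'u' (letter)
  [6] 'r' (letter)
  [7] 'e' (letter)
Units from scan: 7
Final unit is 'e' after a consonant -> drop as silent (-1)
Sound units = 6 units


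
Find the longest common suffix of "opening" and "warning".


Word 1: "opening"
Word 2: "warning"
Comparing from end:
  Pos -1: 'g' == 'g'
  Pos -2: 'n' == 'n'
  Pos -3: 'i' == 'i'
  Pos -4: 'n' == 'n'
  Pos -5: 'e' != 'r' (stop)
LCS = "ning" (length 4)
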